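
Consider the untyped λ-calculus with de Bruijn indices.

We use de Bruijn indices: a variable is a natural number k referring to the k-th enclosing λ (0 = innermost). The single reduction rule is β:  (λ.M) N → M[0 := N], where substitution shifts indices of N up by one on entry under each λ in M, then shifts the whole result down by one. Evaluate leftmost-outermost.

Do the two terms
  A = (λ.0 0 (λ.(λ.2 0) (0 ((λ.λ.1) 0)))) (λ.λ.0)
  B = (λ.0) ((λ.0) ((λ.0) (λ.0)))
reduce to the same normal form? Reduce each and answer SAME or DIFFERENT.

Answer: DIFFERENT — A ⇓ λ.λ.0, B ⇓ λ.0

Derivation:
Term A:
  start: (λ.0 0 (λ.(λ.2 0) (0 ((λ.λ.1) 0)))) (λ.λ.0)
  [1] (λ.λ.0) (λ.λ.0) (λ.(λ.(λ.λ.0) 0) (0 ((λ.λ.1) 0)))
  [2] (λ.0) (λ.(λ.(λ.λ.0) 0) (0 ((λ.λ.1) 0)))
  [3] λ.(λ.(λ.λ.0) 0) (0 ((λ.λ.1) 0))
  [4] λ.(λ.λ.0) (0 ((λ.λ.1) 0))
  [5] λ.λ.0

Term B:
  start: (λ.0) ((λ.0) ((λ.0) (λ.0)))
  [1] (λ.0) ((λ.0) (λ.0))
  [2] (λ.0) (λ.0)
  [3] λ.0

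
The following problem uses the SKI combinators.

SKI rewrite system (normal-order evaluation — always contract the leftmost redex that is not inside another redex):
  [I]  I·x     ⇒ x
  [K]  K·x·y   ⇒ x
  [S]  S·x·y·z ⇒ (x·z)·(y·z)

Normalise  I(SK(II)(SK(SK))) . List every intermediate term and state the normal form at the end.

Answer: normal form = SK(SK)  (in 3 steps)

Working:
  start: I(SK(II)(SK(SK)))
  step 1: SK(II)(SK(SK))
  step 2: K(SK(SK))(II(SK(SK)))
  step 3: SK(SK)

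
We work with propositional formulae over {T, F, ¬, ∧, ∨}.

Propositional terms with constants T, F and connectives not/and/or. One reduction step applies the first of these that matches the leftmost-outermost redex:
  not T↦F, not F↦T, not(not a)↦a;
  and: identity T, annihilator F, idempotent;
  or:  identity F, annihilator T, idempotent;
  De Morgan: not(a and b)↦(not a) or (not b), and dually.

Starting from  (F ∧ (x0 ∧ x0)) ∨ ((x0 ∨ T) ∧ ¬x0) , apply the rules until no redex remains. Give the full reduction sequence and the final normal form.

Answer: normal form = ¬x0  (in 4 steps)

Reduction:
  start: (F ∧ (x0 ∧ x0)) ∨ ((x0 ∨ T) ∧ ¬x0)
  →1  F ∨ ((x0 ∨ T) ∧ ¬x0)
  →2  (x0 ∨ T) ∧ ¬x0
  →3  T ∧ ¬x0
  →4  ¬x0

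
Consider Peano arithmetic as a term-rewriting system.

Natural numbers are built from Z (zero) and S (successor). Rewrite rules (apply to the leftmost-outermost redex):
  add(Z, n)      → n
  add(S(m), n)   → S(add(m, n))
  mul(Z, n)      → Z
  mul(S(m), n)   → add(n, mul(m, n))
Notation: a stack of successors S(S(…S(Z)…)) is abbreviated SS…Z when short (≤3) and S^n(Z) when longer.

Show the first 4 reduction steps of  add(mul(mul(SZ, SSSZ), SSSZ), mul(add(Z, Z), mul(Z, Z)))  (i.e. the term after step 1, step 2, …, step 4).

  start: add(mul(mul(SZ, SSSZ), SSSZ), mul(add(Z, Z), mul(Z, Z)))
  →1  add(mul(add(SSSZ, mul(Z, SSSZ)), SSSZ), mul(add(Z, Z), mul(Z, Z)))
  →2  add(mul(S(add(SSZ, mul(Z, SSSZ))), SSSZ), mul(add(Z, Z), mul(Z, Z)))
  →3  add(add(SSSZ, mul(add(SSZ, mul(Z, SSSZ)), SSSZ)), mul(add(Z, Z), mul(Z, Z)))
  →4  add(S(add(SSZ, mul(add(SSZ, mul(Z, SSSZ)), SSSZ))), mul(add(Z, Z), mul(Z, Z)))

Answer: after 4 steps: add(S(add(SSZ, mul(add(SSZ, mul(Z, SSSZ)), SSSZ))), mul(add(Z, Z), mul(Z, Z)))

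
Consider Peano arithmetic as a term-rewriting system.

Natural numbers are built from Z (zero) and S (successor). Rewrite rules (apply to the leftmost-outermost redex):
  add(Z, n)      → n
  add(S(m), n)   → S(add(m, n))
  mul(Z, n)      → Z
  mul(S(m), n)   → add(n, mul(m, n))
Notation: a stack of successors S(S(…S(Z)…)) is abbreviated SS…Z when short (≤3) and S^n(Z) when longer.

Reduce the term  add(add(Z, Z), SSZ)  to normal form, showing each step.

  start: add(add(Z, Z), SSZ)
  [1] add(Z, SSZ)
  [2] SSZ

Answer: normal form = SSZ  (in 2 steps)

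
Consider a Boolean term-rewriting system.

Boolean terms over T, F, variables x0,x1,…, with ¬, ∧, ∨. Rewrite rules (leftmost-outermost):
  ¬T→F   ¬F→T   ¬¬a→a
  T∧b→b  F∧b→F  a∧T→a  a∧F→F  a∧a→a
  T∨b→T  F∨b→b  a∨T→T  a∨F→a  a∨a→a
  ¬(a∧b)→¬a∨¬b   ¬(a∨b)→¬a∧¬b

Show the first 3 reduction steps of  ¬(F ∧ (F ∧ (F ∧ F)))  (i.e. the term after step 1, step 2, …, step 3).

  start: ¬(F ∧ (F ∧ (F ∧ F)))
  →1  ¬F ∨ ¬(F ∧ (F ∧ F))
  →2  T ∨ ¬(F ∧ (F ∧ F))
  →3  T

Answer: after 3 steps: T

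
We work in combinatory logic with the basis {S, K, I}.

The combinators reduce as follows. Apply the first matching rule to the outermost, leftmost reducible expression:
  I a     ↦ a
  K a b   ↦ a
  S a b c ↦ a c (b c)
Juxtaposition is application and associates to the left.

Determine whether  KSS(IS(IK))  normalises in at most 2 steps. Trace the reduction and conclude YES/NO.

  start: KSS(IS(IK))
  step 1: S(IS(IK))
  step 2: S(S(IK))

Answer: NO — after 2 steps the term is S(S(IK)), not yet normal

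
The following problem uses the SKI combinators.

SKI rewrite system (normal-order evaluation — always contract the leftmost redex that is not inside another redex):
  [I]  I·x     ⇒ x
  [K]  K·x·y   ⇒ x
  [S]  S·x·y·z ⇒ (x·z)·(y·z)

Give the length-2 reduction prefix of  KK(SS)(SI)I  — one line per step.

  start: KK(SS)(SI)I
  →1  K(SI)I
  →2  SI

Answer: after 2 steps: SI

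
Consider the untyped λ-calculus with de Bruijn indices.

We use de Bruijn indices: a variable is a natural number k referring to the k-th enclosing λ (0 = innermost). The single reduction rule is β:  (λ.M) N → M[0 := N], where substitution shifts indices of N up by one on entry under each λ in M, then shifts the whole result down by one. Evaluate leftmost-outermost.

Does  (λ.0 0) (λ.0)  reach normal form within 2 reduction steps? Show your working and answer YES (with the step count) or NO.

Answer: YES — reaches normal form λ.0 in 2 ≤ 2 steps

Working:
  start: (λ.0 0) (λ.0)
  [1] (λ.0) (λ.0)
  [2] λ.0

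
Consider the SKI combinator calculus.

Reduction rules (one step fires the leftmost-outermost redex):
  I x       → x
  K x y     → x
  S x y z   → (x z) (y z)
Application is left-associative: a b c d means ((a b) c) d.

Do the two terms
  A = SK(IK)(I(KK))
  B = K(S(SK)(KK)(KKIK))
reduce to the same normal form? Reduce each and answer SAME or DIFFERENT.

Answer: SAME — A ⇓ KK, B ⇓ KK

Reduction:
Term A:
  start: SK(IK)(I(KK))
  [1] K(I(KK))(IK(I(KK)))
  [2] I(KK)
  [3] KK

Term B:
  start: K(S(SK)(KK)(KKIK))
  [1] K(SK(KKIK)(KK(KKIK)))
  [2] K(K(KK(KKIK))(KKIK(KK(KKIK))))
  [3] K(KK(KKIK))
  [4] KK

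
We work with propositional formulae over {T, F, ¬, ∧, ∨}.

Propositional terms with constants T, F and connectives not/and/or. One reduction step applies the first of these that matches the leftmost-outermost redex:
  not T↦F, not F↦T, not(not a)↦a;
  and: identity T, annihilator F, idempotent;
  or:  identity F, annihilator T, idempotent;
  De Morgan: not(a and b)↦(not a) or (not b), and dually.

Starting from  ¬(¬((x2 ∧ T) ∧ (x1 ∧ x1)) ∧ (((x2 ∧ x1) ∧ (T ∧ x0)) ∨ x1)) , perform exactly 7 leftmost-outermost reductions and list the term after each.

  start: ¬(¬((x2 ∧ T) ∧ (x1 ∧ x1)) ∧ (((x2 ∧ x1) ∧ (T ∧ x0)) ∨ x1))
  →1  ¬¬((x2 ∧ T) ∧ (x1 ∧ x1)) ∨ ¬(((x2 ∧ x1) ∧ (T ∧ x0)) ∨ x1)
  →2  ((x2 ∧ T) ∧ (x1 ∧ x1)) ∨ ¬(((x2 ∧ x1) ∧ (T ∧ x0)) ∨ x1)
  →3  (x2 ∧ (x1 ∧ x1)) ∨ ¬(((x2 ∧ x1) ∧ (T ∧ x0)) ∨ x1)
  →4  (x2 ∧ x1) ∨ ¬(((x2 ∧ x1) ∧ (T ∧ x0)) ∨ x1)
  →5  (x2 ∧ x1) ∨ (¬((x2 ∧ x1) ∧ (T ∧ x0)) ∧ ¬x1)
  →6  (x2 ∧ x1) ∨ ((¬(x2 ∧ x1) ∨ ¬(T ∧ x0)) ∧ ¬x1)
  →7  (x2 ∧ x1) ∨ (((¬x2 ∨ ¬x1) ∨ ¬(T ∧ x0)) ∧ ¬x1)

Answer: after 7 steps: (x2 ∧ x1) ∨ (((¬x2 ∨ ¬x1) ∨ ¬(T ∧ x0)) ∧ ¬x1)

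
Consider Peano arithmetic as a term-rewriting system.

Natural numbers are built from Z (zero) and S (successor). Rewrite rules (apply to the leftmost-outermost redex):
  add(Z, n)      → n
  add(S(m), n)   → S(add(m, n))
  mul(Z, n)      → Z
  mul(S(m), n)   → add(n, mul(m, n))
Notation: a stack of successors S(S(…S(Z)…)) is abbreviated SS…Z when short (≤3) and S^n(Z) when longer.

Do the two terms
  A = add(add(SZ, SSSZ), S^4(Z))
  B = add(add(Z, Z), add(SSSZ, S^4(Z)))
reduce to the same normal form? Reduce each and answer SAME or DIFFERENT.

Term A:
  start: add(add(SZ, SSSZ), S^4(Z))
  →1  add(S(add(Z, SSSZ)), S^4(Z))
  →2  S(add(add(Z, SSSZ), S^4(Z)))
  →3  S(add(SSSZ, S^4(Z)))
  →4  S(S(add(SSZ, S^4(Z))))
  →5  S(S(S(add(SZ, S^4(Z)))))
  →6  S(S(S(S(add(Z, S^4(Z))))))
  →7  S^8(Z)

Term B:
  start: add(add(Z, Z), add(SSSZ, S^4(Z)))
  →1  add(Z, add(SSSZ, S^4(Z)))
  →2  add(SSSZ, S^4(Z))
  →3  S(add(SSZ, S^4(Z)))
  →4  S(S(add(SZ, S^4(Z))))
  →5  S(S(S(add(Z, S^4(Z)))))
  →6  S^7(Z)

Answer: DIFFERENT — A ⇓ S^8(Z), B ⇓ S^7(Z)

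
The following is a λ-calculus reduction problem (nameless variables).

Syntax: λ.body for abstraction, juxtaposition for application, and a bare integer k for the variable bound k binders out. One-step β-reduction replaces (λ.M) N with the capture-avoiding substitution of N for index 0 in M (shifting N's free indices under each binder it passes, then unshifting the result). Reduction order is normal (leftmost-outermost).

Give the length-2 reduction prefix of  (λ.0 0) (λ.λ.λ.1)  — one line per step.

Answer: after 2 steps: λ.λ.1

Working:
  start: (λ.0 0) (λ.λ.λ.1)
  [1] (λ.λ.λ.1) (λ.λ.λ.1)
  [2] λ.λ.1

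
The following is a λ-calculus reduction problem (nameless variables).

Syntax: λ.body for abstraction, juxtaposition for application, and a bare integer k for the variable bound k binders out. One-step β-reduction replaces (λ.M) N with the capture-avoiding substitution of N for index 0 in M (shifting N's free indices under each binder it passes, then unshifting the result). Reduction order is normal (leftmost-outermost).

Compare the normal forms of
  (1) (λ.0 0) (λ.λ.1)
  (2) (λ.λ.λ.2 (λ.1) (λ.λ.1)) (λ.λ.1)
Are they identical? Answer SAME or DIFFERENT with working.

Term A:
  start: (λ.0 0) (λ.λ.1)
  →1  (λ.λ.1) (λ.λ.1)
  →2  λ.λ.λ.1

Term B:
  start: (λ.λ.λ.2 (λ.1) (λ.λ.1)) (λ.λ.1)
  →1  λ.λ.(λ.λ.1) (λ.1) (λ.λ.1)
  →2  λ.λ.(λ.λ.2) (λ.λ.1)
  →3  λ.λ.λ.1

Answer: SAME — A ⇓ λ.λ.λ.1, B ⇓ λ.λ.λ.1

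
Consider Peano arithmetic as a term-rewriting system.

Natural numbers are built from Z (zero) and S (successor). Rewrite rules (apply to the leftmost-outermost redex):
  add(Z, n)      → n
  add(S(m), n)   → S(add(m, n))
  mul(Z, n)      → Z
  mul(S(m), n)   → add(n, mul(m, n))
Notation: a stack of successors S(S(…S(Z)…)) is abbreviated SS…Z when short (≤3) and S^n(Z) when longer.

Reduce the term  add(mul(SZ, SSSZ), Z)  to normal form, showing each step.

  start: add(mul(SZ, SSSZ), Z)
  [1] add(add(SSSZ, mul(Z, SSSZ)), Z)
  [2] add(S(add(SSZ, mul(Z, SSSZ))), Z)
  [3] S(add(add(SSZ, mul(Z, SSSZ)), Z))
  [4] S(add(S(add(SZ, mul(Z, SSSZ))), Z))
  [5] S(S(add(add(SZ, mul(Z, SSSZ)), Z)))
  [6] S(S(add(S(add(Z, mul(Z, SSSZ))), Z)))
  [7] S(S(S(add(add(Z, mul(Z, SSSZ)), Z))))
  [8] S(S(S(add(mul(Z, SSSZ), Z))))
  [9] S(S(S(add(Z, Z))))
  [10] SSSZ

Answer: normal form = SSSZ  (in 10 steps)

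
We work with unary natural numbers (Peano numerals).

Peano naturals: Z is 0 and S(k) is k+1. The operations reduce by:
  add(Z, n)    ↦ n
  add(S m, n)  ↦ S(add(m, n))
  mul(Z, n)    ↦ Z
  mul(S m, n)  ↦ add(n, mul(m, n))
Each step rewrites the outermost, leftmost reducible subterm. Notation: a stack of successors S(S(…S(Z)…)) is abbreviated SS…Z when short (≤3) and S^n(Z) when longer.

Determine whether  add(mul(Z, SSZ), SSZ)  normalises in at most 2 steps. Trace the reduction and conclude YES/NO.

  start: add(mul(Z, SSZ), SSZ)
  [1] add(Z, SSZ)
  [2] SSZ

Answer: YES — reaches normal form SSZ in 2 ≤ 2 steps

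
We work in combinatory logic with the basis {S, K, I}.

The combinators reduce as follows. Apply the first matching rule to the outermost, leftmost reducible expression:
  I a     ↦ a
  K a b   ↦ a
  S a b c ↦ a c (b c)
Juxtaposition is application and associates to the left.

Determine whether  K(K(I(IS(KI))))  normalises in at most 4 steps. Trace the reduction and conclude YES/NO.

Answer: YES — reaches normal form K(K(S(KI))) in 2 ≤ 4 steps

Derivation:
  start: K(K(I(IS(KI))))
  step 1: K(K(IS(KI)))
  step 2: K(K(S(KI)))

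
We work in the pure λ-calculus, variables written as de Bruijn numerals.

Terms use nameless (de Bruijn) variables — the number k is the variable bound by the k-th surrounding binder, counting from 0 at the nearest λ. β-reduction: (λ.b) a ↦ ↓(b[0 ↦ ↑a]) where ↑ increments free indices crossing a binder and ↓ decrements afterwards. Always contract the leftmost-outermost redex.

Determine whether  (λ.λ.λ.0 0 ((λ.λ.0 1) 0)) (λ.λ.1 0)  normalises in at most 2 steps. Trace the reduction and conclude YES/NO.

Answer: YES — reaches normal form λ.λ.0 0 (λ.0 1) in 2 ≤ 2 steps

Reduction:
  start: (λ.λ.λ.0 0 ((λ.λ.0 1) 0)) (λ.λ.1 0)
  →1  λ.λ.0 0 ((λ.λ.0 1) 0)
  →2  λ.λ.0 0 (λ.0 1)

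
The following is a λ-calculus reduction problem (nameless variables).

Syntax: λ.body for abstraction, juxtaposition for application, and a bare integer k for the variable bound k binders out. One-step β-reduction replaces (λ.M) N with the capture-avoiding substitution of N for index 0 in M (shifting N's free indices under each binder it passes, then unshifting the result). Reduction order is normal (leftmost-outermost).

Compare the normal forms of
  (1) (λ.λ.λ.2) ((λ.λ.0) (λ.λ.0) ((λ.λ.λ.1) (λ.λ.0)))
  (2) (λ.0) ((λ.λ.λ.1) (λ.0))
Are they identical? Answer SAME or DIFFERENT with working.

Term A:
  start: (λ.λ.λ.2) ((λ.λ.0) (λ.λ.0) ((λ.λ.λ.1) (λ.λ.0)))
  [1] λ.λ.(λ.λ.0) (λ.λ.0) ((λ.λ.λ.1) (λ.λ.0))
  [2] λ.λ.(λ.0) ((λ.λ.λ.1) (λ.λ.0))
  [3] λ.λ.(λ.λ.λ.1) (λ.λ.0)
  [4] λ.λ.λ.λ.1

Term B:
  start: (λ.0) ((λ.λ.λ.1) (λ.0))
  [1] (λ.λ.λ.1) (λ.0)
  [2] λ.λ.1

Answer: DIFFERENT — A ⇓ λ.λ.λ.λ.1, B ⇓ λ.λ.1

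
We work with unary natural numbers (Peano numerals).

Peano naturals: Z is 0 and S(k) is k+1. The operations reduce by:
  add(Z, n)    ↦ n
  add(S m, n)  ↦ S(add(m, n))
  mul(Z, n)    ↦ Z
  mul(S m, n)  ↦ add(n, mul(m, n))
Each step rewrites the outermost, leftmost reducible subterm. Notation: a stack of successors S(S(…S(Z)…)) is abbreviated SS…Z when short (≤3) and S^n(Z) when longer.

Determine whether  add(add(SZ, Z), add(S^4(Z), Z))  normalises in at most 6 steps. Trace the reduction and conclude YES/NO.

  start: add(add(SZ, Z), add(S^4(Z), Z))
  step 1: add(S(add(Z, Z)), add(S^4(Z), Z))
  step 2: S(add(add(Z, Z), add(S^4(Z), Z)))
  step 3: S(add(Z, add(S^4(Z), Z)))
  step 4: S(add(S^4(Z), Z))
  step 5: S(S(add(SSSZ, Z)))
  step 6: S(S(S(add(SSZ, Z))))

Answer: NO — after 6 steps the term is S(S(S(add(SSZ, Z)))), not yet normal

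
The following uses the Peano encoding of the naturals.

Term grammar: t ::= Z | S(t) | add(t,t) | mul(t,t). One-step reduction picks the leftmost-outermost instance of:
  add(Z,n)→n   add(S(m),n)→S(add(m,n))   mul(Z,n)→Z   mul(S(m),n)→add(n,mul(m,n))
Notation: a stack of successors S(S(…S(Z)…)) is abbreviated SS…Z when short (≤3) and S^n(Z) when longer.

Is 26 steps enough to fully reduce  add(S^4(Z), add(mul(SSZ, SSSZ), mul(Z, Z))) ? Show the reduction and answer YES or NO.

  start: add(S^4(Z), add(mul(SSZ, SSSZ), mul(Z, Z)))
  [1] S(add(SSSZ, add(mul(SSZ, SSSZ), mul(Z, Z))))
  [2] S(S(add(SSZ, add(mul(SSZ, SSSZ), mul(Z, Z)))))
  [3] S(S(S(add(SZ, add(mul(SSZ, SSSZ), mul(Z, Z))))))
  [4] S(S(S(S(add(Z, add(mul(SSZ, SSSZ), mul(Z, Z)))))))
  [5] S(S(S(S(add(mul(SSZ, SSSZ), mul(Z, Z))))))
  [6] S(S(S(S(add(add(SSSZ, mul(SZ, SSSZ)), mul(Z, Z))))))
  [7] S(S(S(S(add(S(add(SSZ, mul(SZ, SSSZ))), mul(Z, Z))))))
  [8] S(S(S(S(S(add(add(SSZ, mul(SZ, SSSZ)), mul(Z, Z)))))))
  [9] S(S(S(S(S(add(S(add(SZ, mul(SZ, SSSZ))), mul(Z, Z)))))))
  [10] S(S(S(S(S(S(add(add(SZ, mul(SZ, SSSZ)), mul(Z, Z))))))))
  [11] S(S(S(S(S(S(add(S(add(Z, mul(SZ, SSSZ))), mul(Z, Z))))))))
  [12] S(S(S(S(S(S(S(add(add(Z, mul(SZ, SSSZ)), mul(Z, Z)))))))))
  [13] S(S(S(S(S(S(S(add(mul(SZ, SSSZ), mul(Z, Z)))))))))
  [14] S(S(S(S(S(S(S(add(add(SSSZ, mul(Z, SSSZ)), mul(Z, Z)))))))))
  [15] S(S(S(S(S(S(S(add(S(add(SSZ, mul(Z, SSSZ))), mul(Z, Z)))))))))
  [16] S(S(S(S(S(S(S(S(add(add(SSZ, mul(Z, SSSZ)), mul(Z, Z))))))))))
  [17] S(S(S(S(S(S(S(S(add(S(add(SZ, mul(Z, SSSZ))), mul(Z, Z))))))))))
  [18] S(S(S(S(S(S(S(S(S(add(add(SZ, mul(Z, SSSZ)), mul(Z, Z)))))))))))
  [19] S(S(S(S(S(S(S(S(S(add(S(add(Z, mul(Z, SSSZ))), mul(Z, Z)))))))))))
  [20] S(S(S(S(S(S(S(S(S(S(add(add(Z, mul(Z, SSSZ)), mul(Z, Z))))))))))))
  [21] S(S(S(S(S(S(S(S(S(S(add(mul(Z, SSSZ), mul(Z, Z))))))))))))
  [22] S(S(S(S(S(S(S(S(S(S(add(Z, mul(Z, Z))))))))))))
  [23] S(S(S(S(S(S(S(S(S(S(mul(Z, Z)))))))))))
  [24] S^10(Z)

Answer: YES — reaches normal form S^10(Z) in 24 ≤ 26 steps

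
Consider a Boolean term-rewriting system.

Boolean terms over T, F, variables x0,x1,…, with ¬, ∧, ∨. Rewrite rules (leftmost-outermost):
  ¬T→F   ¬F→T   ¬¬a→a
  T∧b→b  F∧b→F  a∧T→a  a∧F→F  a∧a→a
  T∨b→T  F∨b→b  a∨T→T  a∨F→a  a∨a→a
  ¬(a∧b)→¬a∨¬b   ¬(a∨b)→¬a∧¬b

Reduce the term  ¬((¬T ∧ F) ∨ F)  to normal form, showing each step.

  start: ¬((¬T ∧ F) ∨ F)
  →1  ¬(¬T ∧ F) ∧ ¬F
  →2  (¬¬T ∨ ¬F) ∧ ¬F
  →3  (T ∨ ¬F) ∧ ¬F
  →4  T ∧ ¬F
  →5  ¬F
  →6  T

Answer: normal form = T  (in 6 steps)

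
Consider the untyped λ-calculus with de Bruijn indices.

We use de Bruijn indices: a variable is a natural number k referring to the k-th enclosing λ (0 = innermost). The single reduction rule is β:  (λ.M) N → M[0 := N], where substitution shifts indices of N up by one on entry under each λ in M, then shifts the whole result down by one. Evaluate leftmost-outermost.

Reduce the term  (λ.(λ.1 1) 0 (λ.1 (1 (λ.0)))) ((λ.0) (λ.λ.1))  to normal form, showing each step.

Answer: normal form = λ.λ.1  (in 6 steps)

Working:
  start: (λ.(λ.1 1) 0 (λ.1 (1 (λ.0)))) ((λ.0) (λ.λ.1))
  step 1: (λ.(λ.0) (λ.λ.1) ((λ.0) (λ.λ.1))) ((λ.0) (λ.λ.1)) (λ.(λ.0) (λ.λ.1) ((λ.0) (λ.λ.1) (λ.0)))
  step 2: (λ.0) (λ.λ.1) ((λ.0) (λ.λ.1)) (λ.(λ.0) (λ.λ.1) ((λ.0) (λ.λ.1) (λ.0)))
  step 3: (λ.λ.1) ((λ.0) (λ.λ.1)) (λ.(λ.0) (λ.λ.1) ((λ.0) (λ.λ.1) (λ.0)))
  step 4: (λ.(λ.0) (λ.λ.1)) (λ.(λ.0) (λ.λ.1) ((λ.0) (λ.λ.1) (λ.0)))
  step 5: (λ.0) (λ.λ.1)
  step 6: λ.λ.1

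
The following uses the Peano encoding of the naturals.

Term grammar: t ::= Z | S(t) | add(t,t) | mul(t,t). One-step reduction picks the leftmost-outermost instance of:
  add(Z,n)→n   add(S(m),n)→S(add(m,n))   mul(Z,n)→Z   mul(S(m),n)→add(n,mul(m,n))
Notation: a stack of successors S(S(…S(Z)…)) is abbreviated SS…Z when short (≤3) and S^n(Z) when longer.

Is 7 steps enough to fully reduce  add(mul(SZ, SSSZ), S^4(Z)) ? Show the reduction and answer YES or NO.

  start: add(mul(SZ, SSSZ), S^4(Z))
  step 1: add(add(SSSZ, mul(Z, SSSZ)), S^4(Z))
  step 2: add(S(add(SSZ, mul(Z, SSSZ))), S^4(Z))
  step 3: S(add(add(SSZ, mul(Z, SSSZ)), S^4(Z)))
  step 4: S(add(S(add(SZ, mul(Z, SSSZ))), S^4(Z)))
  step 5: S(S(add(add(SZ, mul(Z, SSSZ)), S^4(Z))))
  step 6: S(S(add(S(add(Z, mul(Z, SSSZ))), S^4(Z))))
  step 7: S(S(S(add(add(Z, mul(Z, SSSZ)), S^4(Z)))))

Answer: NO — after 7 steps the term is S(S(S(add(add(Z, mul(Z, SSSZ)), S^4(Z))))), not yet normal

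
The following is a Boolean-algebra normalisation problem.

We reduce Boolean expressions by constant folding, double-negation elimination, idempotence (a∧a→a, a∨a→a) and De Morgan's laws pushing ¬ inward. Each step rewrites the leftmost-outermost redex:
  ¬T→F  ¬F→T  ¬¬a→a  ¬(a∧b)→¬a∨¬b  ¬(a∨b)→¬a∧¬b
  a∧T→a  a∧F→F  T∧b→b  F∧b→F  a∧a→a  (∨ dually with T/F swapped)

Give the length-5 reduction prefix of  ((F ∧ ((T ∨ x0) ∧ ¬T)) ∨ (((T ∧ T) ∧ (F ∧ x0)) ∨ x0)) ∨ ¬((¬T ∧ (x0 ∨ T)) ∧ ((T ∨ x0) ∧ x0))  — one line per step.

  start: ((F ∧ ((T ∨ x0) ∧ ¬T)) ∨ (((T ∧ T) ∧ (F ∧ x0)) ∨ x0)) ∨ ¬((¬T ∧ (x0 ∨ T)) ∧ ((T ∨ x0) ∧ x0))
  step 1: (F ∨ (((T ∧ T) ∧ (F ∧ x0)) ∨ x0)) ∨ ¬((¬T ∧ (x0 ∨ T)) ∧ ((T ∨ x0) ∧ x0))
  step 2: (((T ∧ T) ∧ (F ∧ x0)) ∨ x0) ∨ ¬((¬T ∧ (x0 ∨ T)) ∧ ((T ∨ x0) ∧ x0))
  step 3: ((T ∧ (F ∧ x0)) ∨ x0) ∨ ¬((¬T ∧ (x0 ∨ T)) ∧ ((T ∨ x0) ∧ x0))
  step 4: ((F ∧ x0) ∨ x0) ∨ ¬((¬T ∧ (x0 ∨ T)) ∧ ((T ∨ x0) ∧ x0))
  step 5: (F ∨ x0) ∨ ¬((¬T ∧ (x0 ∨ T)) ∧ ((T ∨ x0) ∧ x0))

Answer: after 5 steps: (F ∨ x0) ∨ ¬((¬T ∧ (x0 ∨ T)) ∧ ((T ∨ x0) ∧ x0))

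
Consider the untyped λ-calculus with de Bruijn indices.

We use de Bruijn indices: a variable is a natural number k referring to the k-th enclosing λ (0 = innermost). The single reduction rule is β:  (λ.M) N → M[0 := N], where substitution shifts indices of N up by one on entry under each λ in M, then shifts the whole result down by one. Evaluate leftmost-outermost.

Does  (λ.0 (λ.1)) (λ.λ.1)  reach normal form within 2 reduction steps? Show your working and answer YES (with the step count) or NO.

Answer: YES — reaches normal form λ.λ.λ.λ.1 in 2 ≤ 2 steps

Reduction:
  start: (λ.0 (λ.1)) (λ.λ.1)
  step 1: (λ.λ.1) (λ.λ.λ.1)
  step 2: λ.λ.λ.λ.1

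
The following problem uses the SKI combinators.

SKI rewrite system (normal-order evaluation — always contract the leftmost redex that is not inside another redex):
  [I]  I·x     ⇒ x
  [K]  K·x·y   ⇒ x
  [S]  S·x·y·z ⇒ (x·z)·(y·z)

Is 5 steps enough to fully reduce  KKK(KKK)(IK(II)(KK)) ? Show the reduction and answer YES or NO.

  start: KKK(KKK)(IK(II)(KK))
  step 1: K(KKK)(IK(II)(KK))
  step 2: KKK
  step 3: K

Answer: YES — reaches normal form K in 3 ≤ 5 steps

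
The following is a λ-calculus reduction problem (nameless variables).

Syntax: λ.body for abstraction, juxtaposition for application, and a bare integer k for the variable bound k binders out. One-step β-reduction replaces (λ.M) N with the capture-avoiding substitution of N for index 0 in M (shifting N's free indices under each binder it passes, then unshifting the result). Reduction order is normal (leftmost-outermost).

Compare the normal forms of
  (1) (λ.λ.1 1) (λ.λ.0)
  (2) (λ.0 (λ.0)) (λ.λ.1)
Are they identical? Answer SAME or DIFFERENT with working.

Answer: SAME — A ⇓ λ.λ.0, B ⇓ λ.λ.0

Reduction:
Term A:
  start: (λ.λ.1 1) (λ.λ.0)
  →1  λ.(λ.λ.0) (λ.λ.0)
  →2  λ.λ.0

Term B:
  start: (λ.0 (λ.0)) (λ.λ.1)
  →1  (λ.λ.1) (λ.0)
  →2  λ.λ.0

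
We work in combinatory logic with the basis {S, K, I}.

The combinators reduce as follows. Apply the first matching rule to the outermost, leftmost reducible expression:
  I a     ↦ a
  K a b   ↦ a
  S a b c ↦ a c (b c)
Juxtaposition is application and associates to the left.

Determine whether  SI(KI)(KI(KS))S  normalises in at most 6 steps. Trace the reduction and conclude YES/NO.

Answer: YES — reaches normal form S in 6 ≤ 6 steps

Reduction:
  start: SI(KI)(KI(KS))S
  →1  I(KI(KS))(KI(KI(KS)))S
  →2  KI(KS)(KI(KI(KS)))S
  →3  I(KI(KI(KS)))S
  →4  KI(KI(KS))S
  →5  IS
  →6  S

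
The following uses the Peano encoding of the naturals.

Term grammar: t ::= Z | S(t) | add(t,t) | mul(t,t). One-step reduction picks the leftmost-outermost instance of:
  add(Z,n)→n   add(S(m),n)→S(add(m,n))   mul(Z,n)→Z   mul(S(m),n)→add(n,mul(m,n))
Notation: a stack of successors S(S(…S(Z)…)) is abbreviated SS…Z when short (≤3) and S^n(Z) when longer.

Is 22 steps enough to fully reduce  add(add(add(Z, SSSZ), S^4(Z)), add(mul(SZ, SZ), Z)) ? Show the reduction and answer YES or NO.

  start: add(add(add(Z, SSSZ), S^4(Z)), add(mul(SZ, SZ), Z))
  →1  add(add(SSSZ, S^4(Z)), add(mul(SZ, SZ), Z))
  →2  add(S(add(SSZ, S^4(Z))), add(mul(SZ, SZ), Z))
  →3  S(add(add(SSZ, S^4(Z)), add(mul(SZ, SZ), Z)))
  →4  S(add(S(add(SZ, S^4(Z))), add(mul(SZ, SZ), Z)))
  →5  S(S(add(add(SZ, S^4(Z)), add(mul(SZ, SZ), Z))))
  →6  S(S(add(S(add(Z, S^4(Z))), add(mul(SZ, SZ), Z))))
  →7  S(S(S(add(add(Z, S^4(Z)), add(mul(SZ, SZ), Z)))))
  →8  S(S(S(add(S^4(Z), add(mul(SZ, SZ), Z)))))
  →9  S(S(S(S(add(SSSZ, add(mul(SZ, SZ), Z))))))
  →10  S(S(S(S(S(add(SSZ, add(mul(SZ, SZ), Z)))))))
  →11  S(S(S(S(S(S(add(SZ, add(mul(SZ, SZ), Z))))))))
  →12  S(S(S(S(S(S(S(add(Z, add(mul(SZ, SZ), Z)))))))))
  →13  S(S(S(S(S(S(S(add(mul(SZ, SZ), Z))))))))
  →14  S(S(S(S(S(S(S(add(add(SZ, mul(Z, SZ)), Z))))))))
  →15  S(S(S(S(S(S(S(add(S(add(Z, mul(Z, SZ))), Z))))))))
  →16  S(S(S(S(S(S(S(S(add(add(Z, mul(Z, SZ)), Z)))))))))
  →17  S(S(S(S(S(S(S(S(add(mul(Z, SZ), Z)))))))))
  →18  S(S(S(S(S(S(S(S(add(Z, Z)))))))))
  →19  S^8(Z)

Answer: YES — reaches normal form S^8(Z) in 19 ≤ 22 steps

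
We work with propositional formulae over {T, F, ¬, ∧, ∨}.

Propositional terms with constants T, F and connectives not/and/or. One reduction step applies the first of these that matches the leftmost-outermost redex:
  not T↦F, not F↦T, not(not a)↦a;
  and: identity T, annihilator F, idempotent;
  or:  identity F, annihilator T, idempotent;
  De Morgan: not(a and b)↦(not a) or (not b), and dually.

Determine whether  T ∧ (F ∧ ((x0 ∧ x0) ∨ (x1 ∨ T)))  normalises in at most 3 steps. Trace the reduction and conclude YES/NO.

Answer: YES — reaches normal form F in 2 ≤ 3 steps

Derivation:
  start: T ∧ (F ∧ ((x0 ∧ x0) ∨ (x1 ∨ T)))
  [1] F ∧ ((x0 ∧ x0) ∨ (x1 ∨ T))
  [2] F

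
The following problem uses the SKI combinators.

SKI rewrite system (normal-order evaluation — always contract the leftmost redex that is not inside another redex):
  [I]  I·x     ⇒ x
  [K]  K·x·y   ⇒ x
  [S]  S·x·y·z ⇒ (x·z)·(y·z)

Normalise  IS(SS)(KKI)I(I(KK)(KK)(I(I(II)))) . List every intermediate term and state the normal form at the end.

Answer: normal form = I  (in 10 steps)

Reduction:
  start: IS(SS)(KKI)I(I(KK)(KK)(I(I(II))))
  →1  S(SS)(KKI)I(I(KK)(KK)(I(I(II))))
  →2  SSI(KKII)(I(KK)(KK)(I(I(II))))
  →3  S(KKII)(I(KKII))(I(KK)(KK)(I(I(II))))
  →4  KKII(I(KK)(KK)(I(I(II))))(I(KKII)(I(KK)(KK)(I(I(II)))))
  →5  KI(I(KK)(KK)(I(I(II))))(I(KKII)(I(KK)(KK)(I(I(II)))))
  →6  I(I(KKII)(I(KK)(KK)(I(I(II)))))
  →7  I(KKII)(I(KK)(KK)(I(I(II))))
  →8  KKII(I(KK)(KK)(I(I(II))))
  →9  KI(I(KK)(KK)(I(I(II))))
  →10  I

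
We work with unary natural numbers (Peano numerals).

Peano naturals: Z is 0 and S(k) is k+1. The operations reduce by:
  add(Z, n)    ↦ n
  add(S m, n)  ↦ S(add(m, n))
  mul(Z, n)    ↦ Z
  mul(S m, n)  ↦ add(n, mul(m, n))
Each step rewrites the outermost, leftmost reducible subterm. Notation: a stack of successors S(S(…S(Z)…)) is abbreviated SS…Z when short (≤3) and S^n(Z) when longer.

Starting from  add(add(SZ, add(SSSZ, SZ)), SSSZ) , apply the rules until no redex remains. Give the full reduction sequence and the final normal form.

Answer: normal form = S^8(Z)  (in 12 steps)

Reduction:
  start: add(add(SZ, add(SSSZ, SZ)), SSSZ)
  →1  add(S(add(Z, add(SSSZ, SZ))), SSSZ)
  →2  S(add(add(Z, add(SSSZ, SZ)), SSSZ))
  →3  S(add(add(SSSZ, SZ), SSSZ))
  →4  S(add(S(add(SSZ, SZ)), SSSZ))
  →5  S(S(add(add(SSZ, SZ), SSSZ)))
  →6  S(S(add(S(add(SZ, SZ)), SSSZ)))
  →7  S(S(S(add(add(SZ, SZ), SSSZ))))
  →8  S(S(S(add(S(add(Z, SZ)), SSSZ))))
  →9  S(S(S(S(add(add(Z, SZ), SSSZ)))))
  →10  S(S(S(S(add(SZ, SSSZ)))))
  →11  S(S(S(S(S(add(Z, SSSZ))))))
  →12  S^8(Z)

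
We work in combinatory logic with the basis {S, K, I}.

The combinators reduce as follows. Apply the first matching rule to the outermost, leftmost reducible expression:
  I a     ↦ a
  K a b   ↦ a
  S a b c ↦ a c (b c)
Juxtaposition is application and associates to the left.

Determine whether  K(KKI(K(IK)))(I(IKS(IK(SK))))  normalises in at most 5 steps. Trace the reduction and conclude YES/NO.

  start: K(KKI(K(IK)))(I(IKS(IK(SK))))
  →1  KKI(K(IK))
  →2  K(K(IK))
  →3  K(KK)

Answer: YES — reaches normal form K(KK) in 3 ≤ 5 steps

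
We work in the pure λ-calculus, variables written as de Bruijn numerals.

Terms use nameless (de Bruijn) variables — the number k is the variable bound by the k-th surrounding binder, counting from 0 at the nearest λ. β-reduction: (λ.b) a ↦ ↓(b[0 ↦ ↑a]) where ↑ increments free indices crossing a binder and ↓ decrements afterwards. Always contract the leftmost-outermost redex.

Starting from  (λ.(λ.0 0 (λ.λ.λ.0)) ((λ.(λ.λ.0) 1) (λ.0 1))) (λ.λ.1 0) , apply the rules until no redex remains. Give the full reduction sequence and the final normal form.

Answer: normal form = λ.λ.λ.0  (in 8 steps)

Derivation:
  start: (λ.(λ.0 0 (λ.λ.λ.0)) ((λ.(λ.λ.0) 1) (λ.0 1))) (λ.λ.1 0)
  step 1: (λ.0 0 (λ.λ.λ.0)) ((λ.(λ.λ.0) (λ.λ.1 0)) (λ.0 (λ.λ.1 0)))
  step 2: (λ.(λ.λ.0) (λ.λ.1 0)) (λ.0 (λ.λ.1 0)) ((λ.(λ.λ.0) (λ.λ.1 0)) (λ.0 (λ.λ.1 0))) (λ.λ.λ.0)
  step 3: (λ.λ.0) (λ.λ.1 0) ((λ.(λ.λ.0) (λ.λ.1 0)) (λ.0 (λ.λ.1 0))) (λ.λ.λ.0)
  step 4: (λ.0) ((λ.(λ.λ.0) (λ.λ.1 0)) (λ.0 (λ.λ.1 0))) (λ.λ.λ.0)
  step 5: (λ.(λ.λ.0) (λ.λ.1 0)) (λ.0 (λ.λ.1 0)) (λ.λ.λ.0)
  step 6: (λ.λ.0) (λ.λ.1 0) (λ.λ.λ.0)
  step 7: (λ.0) (λ.λ.λ.0)
  step 8: λ.λ.λ.0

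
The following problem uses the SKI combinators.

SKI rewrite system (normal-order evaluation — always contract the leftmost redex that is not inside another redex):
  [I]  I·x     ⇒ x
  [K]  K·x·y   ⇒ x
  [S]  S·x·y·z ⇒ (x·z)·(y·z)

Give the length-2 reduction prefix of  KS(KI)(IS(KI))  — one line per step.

Answer: after 2 steps: S(S(KI))

Working:
  start: KS(KI)(IS(KI))
  [1] S(IS(KI))
  [2] S(S(KI))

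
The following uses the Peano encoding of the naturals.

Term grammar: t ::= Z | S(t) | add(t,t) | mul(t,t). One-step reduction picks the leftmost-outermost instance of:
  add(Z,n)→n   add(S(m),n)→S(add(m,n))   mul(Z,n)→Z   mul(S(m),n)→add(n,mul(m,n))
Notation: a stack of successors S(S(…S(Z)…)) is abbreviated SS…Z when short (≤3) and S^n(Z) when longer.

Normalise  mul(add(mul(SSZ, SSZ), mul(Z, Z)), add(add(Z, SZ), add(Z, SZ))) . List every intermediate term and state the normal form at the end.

  start: mul(add(mul(SSZ, SSZ), mul(Z, Z)), add(add(Z, SZ), add(Z, SZ)))
  [1] mul(add(add(SSZ, mul(SZ, SSZ)), mul(Z, Z)), add(add(Z, SZ), add(Z, SZ)))
  [2] mul(add(S(add(SZ, mul(SZ, SSZ))), mul(Z, Z)), add(add(Z, SZ), add(Z, SZ)))
  [3] mul(S(add(add(SZ, mul(SZ, SSZ)), mul(Z, Z))), add(add(Z, SZ), add(Z, SZ)))
  [4] add(add(add(Z, SZ), add(Z, SZ)), mul(add(add(SZ, mul(SZ, SSZ)), mul(Z, Z)), add(add(Z, SZ), add(Z, SZ))))
  [5] add(add(SZ, add(Z, SZ)), mul(add(add(SZ, mul(SZ, SSZ)), mul(Z, Z)), add(add(Z, SZ), add(Z, SZ))))
  [6] add(S(add(Z, add(Z, SZ))), mul(add(add(SZ, mul(SZ, SSZ)), mul(Z, Z)), add(add(Z, SZ), add(Z, SZ))))
  [7] S(add(add(Z, add(Z, SZ)), mul(add(add(SZ, mul(SZ, SSZ)), mul(Z, Z)), add(add(Z, SZ), add(Z, SZ)))))
  [8] S(add(add(Z, SZ), mul(add(add(SZ, mul(SZ, SSZ)), mul(Z, Z)), add(add(Z, SZ), add(Z, SZ)))))
  [9] S(add(SZ, mul(add(add(SZ, mul(SZ, SSZ)), mul(Z, Z)), add(add(Z, SZ), add(Z, SZ)))))
  [10] S(S(add(Z, mul(add(add(SZ, mul(SZ, SSZ)), mul(Z, Z)), add(add(Z, SZ), add(Z, SZ))))))
  [11] S(S(mul(add(add(SZ, mul(SZ, SSZ)), mul(Z, Z)), add(add(Z, SZ), add(Z, SZ)))))
  [12] S(S(mul(add(S(add(Z, mul(SZ, SSZ))), mul(Z, Z)), add(add(Z, SZ), add(Z, SZ)))))
  [13] S(S(mul(S(add(add(Z, mul(SZ, SSZ)), mul(Z, Z))), add(add(Z, SZ), add(Z, SZ)))))
  [14] S(S(add(add(add(Z, SZ), add(Z, SZ)), mul(add(add(Z, mul(SZ, SSZ)), mul(Z, Z)), add(add(Z, SZ), add(Z, SZ))))))
  [15] S(S(add(add(SZ, add(Z, SZ)), mul(add(add(Z, mul(SZ, SSZ)), mul(Z, Z)), add(add(Z, SZ), add(Z, SZ))))))
  [16] S(S(add(S(add(Z, add(Z, SZ))), mul(add(add(Z, mul(SZ, SSZ)), mul(Z, Z)), add(add(Z, SZ), add(Z, SZ))))))
  [17] S(S(S(add(add(Z, add(Z, SZ)), mul(add(add(Z, mul(SZ, SSZ)), mul(Z, Z)), add(add(Z, SZ), add(Z, SZ)))))))
  [18] S(S(S(add(add(Z, SZ), mul(add(add(Z, mul(SZ, SSZ)), mul(Z, Z)), add(add(Z, SZ), add(Z, SZ)))))))
  [19] S(S(S(add(SZ, mul(add(add(Z, mul(SZ, SSZ)), mul(Z, Z)), add(add(Z, SZ), add(Z, SZ)))))))
  [20] S(S(S(S(add(Z, mul(add(add(Z, mul(SZ, SSZ)), mul(Z, Z)), add(add(Z, SZ), add(Z, SZ))))))))
  [21] S(S(S(S(mul(add(add(Z, mul(SZ, SSZ)), mul(Z, Z)), add(add(Z, SZ), add(Z, SZ)))))))
  [22] S(S(S(S(mul(add(mul(SZ, SSZ), mul(Z, Z)), add(add(Z, SZ), add(Z, SZ)))))))
  [23] S(S(S(S(mul(add(add(SSZ, mul(Z, SSZ)), mul(Z, Z)), add(add(Z, SZ), add(Z, SZ)))))))
  [24] S(S(S(S(mul(add(S(add(SZ, mul(Z, SSZ))), mul(Z, Z)), add(add(Z, SZ), add(Z, SZ)))))))
  [25] S(S(S(S(mul(S(add(add(SZ, mul(Z, SSZ)), mul(Z, Z))), add(add(Z, SZ), add(Z, SZ)))))))
  [26] S(S(S(S(add(add(add(Z, SZ), add(Z, SZ)), mul(add(add(SZ, mul(Z, SSZ)), mul(Z, Z)), add(add(Z, SZ), add(Z, SZ))))))))
  [27] S(S(S(S(add(add(SZ, add(Z, SZ)), mul(add(add(SZ, mul(Z, SSZ)), mul(Z, Z)), add(add(Z, SZ), add(Z, SZ))))))))
  [28] S(S(S(S(add(S(add(Z, add(Z, SZ))), mul(add(add(SZ, mul(Z, SSZ)), mul(Z, Z)), add(add(Z, SZ), add(Z, SZ))))))))
  [29] S(S(S(S(S(add(add(Z, add(Z, SZ)), mul(add(add(SZ, mul(Z, SSZ)), mul(Z, Z)), add(add(Z, SZ), add(Z, SZ)))))))))
  [30] S(S(S(S(S(add(add(Z, SZ), mul(add(add(SZ, mul(Z, SSZ)), mul(Z, Z)), add(add(Z, SZ), add(Z, SZ)))))))))
  [31] S(S(S(S(S(add(SZ, mul(add(add(SZ, mul(Z, SSZ)), mul(Z, Z)), add(add(Z, SZ), add(Z, SZ)))))))))
  [32] S(S(S(S(S(S(add(Z, mul(add(add(SZ, mul(Z, SSZ)), mul(Z, Z)), add(add(Z, SZ), add(Z, SZ))))))))))
  [33] S(S(S(S(S(S(mul(add(add(SZ, mul(Z, SSZ)), mul(Z, Z)), add(add(Z, SZ), add(Z, SZ)))))))))
  [34] S(S(S(S(S(S(mul(add(S(add(Z, mul(Z, SSZ))), mul(Z, Z)), add(add(Z, SZ), add(Z, SZ)))))))))
  [35] S(S(S(S(S(S(mul(S(add(add(Z, mul(Z, SSZ)), mul(Z, Z))), add(add(Z, SZ), add(Z, SZ)))))))))
  [36] S(S(S(S(S(S(add(add(add(Z, SZ), add(Z, SZ)), mul(add(add(Z, mul(Z, SSZ)), mul(Z, Z)), add(add(Z, SZ), add(Z, SZ))))))))))
  [37] S(S(S(S(S(S(add(add(SZ, add(Z, SZ)), mul(add(add(Z, mul(Z, SSZ)), mul(Z, Z)), add(add(Z, SZ), add(Z, SZ))))))))))
  [38] S(S(S(S(S(S(add(S(add(Z, add(Z, SZ))), mul(add(add(Z, mul(Z, SSZ)), mul(Z, Z)), add(add(Z, SZ), add(Z, SZ))))))))))
  [39] S(S(S(S(S(S(S(add(add(Z, add(Z, SZ)), mul(add(add(Z, mul(Z, SSZ)), mul(Z, Z)), add(add(Z, SZ), add(Z, SZ)))))))))))
  [40] S(S(S(S(S(S(S(add(add(Z, SZ), mul(add(add(Z, mul(Z, SSZ)), mul(Z, Z)), add(add(Z, SZ), add(Z, SZ)))))))))))
  [41] S(S(S(S(S(S(S(add(SZ, mul(add(add(Z, mul(Z, SSZ)), mul(Z, Z)), add(add(Z, SZ), add(Z, SZ)))))))))))
  [42] S(S(S(S(S(S(S(S(add(Z, mul(add(add(Z, mul(Z, SSZ)), mul(Z, Z)), add(add(Z, SZ), add(Z, SZ))))))))))))
  [43] S(S(S(S(S(S(S(S(mul(add(add(Z, mul(Z, SSZ)), mul(Z, Z)), add(add(Z, SZ), add(Z, SZ)))))))))))
  [44] S(S(S(S(S(S(S(S(mul(add(mul(Z, SSZ), mul(Z, Z)), add(add(Z, SZ), add(Z, SZ)))))))))))
  [45] S(S(S(S(S(S(S(S(mul(add(Z, mul(Z, Z)), add(add(Z, SZ), add(Z, SZ)))))))))))
  [46] S(S(S(S(S(S(S(S(mul(mul(Z, Z), add(add(Z, SZ), add(Z, SZ)))))))))))
  [47] S(S(S(S(S(S(S(S(mul(Z, add(add(Z, SZ), add(Z, SZ)))))))))))
  [48] S^8(Z)

Answer: normal form = S^8(Z)  (in 48 steps)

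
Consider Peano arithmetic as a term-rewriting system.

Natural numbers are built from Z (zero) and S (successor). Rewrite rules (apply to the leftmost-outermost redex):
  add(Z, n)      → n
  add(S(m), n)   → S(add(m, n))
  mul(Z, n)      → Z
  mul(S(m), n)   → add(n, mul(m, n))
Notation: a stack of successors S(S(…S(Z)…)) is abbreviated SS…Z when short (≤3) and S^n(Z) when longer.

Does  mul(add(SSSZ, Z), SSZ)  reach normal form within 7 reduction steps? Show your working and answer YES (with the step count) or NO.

  start: mul(add(SSSZ, Z), SSZ)
  step 1: mul(S(add(SSZ, Z)), SSZ)
  step 2: add(SSZ, mul(add(SSZ, Z), SSZ))
  step 3: S(add(SZ, mul(add(SSZ, Z), SSZ)))
  step 4: S(S(add(Z, mul(add(SSZ, Z), SSZ))))
  step 5: S(S(mul(add(SSZ, Z), SSZ)))
  step 6: S(S(mul(S(add(SZ, Z)), SSZ)))
  step 7: S(S(add(SSZ, mul(add(SZ, Z), SSZ))))

Answer: NO — after 7 steps the term is S(S(add(SSZ, mul(add(SZ, Z), SSZ)))), not yet normal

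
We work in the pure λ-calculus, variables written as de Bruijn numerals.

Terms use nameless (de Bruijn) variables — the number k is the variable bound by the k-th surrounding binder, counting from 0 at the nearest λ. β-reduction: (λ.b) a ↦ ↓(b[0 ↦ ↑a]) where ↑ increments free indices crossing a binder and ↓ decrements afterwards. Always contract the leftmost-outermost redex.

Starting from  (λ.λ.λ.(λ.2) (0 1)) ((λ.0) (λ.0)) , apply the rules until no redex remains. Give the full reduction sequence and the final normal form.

Answer: normal form = λ.λ.1  (in 2 steps)

Reduction:
  start: (λ.λ.λ.(λ.2) (0 1)) ((λ.0) (λ.0))
  [1] λ.λ.(λ.2) (0 1)
  [2] λ.λ.1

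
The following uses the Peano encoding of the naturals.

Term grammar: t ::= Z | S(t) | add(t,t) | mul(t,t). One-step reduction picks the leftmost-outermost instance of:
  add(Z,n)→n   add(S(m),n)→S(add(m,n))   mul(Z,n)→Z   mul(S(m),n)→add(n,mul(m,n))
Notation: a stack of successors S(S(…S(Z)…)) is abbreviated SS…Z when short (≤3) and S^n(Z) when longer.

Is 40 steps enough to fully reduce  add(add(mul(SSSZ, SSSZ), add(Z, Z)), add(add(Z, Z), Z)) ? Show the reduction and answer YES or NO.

Answer: YES — reaches normal form S^9(Z) in 39 ≤ 40 steps

Derivation:
  start: add(add(mul(SSSZ, SSSZ), add(Z, Z)), add(add(Z, Z), Z))
  step 1: add(add(add(SSSZ, mul(SSZ, SSSZ)), add(Z, Z)), add(add(Z, Z), Z))
  step 2: add(add(S(add(SSZ, mul(SSZ, SSSZ))), add(Z, Z)), add(add(Z, Z), Z))
  step 3: add(S(add(add(SSZ, mul(SSZ, SSSZ)), add(Z, Z))), add(add(Z, Z), Z))
  step 4: S(add(add(add(SSZ, mul(SSZ, SSSZ)), add(Z, Z)), add(add(Z, Z), Z)))
  step 5: S(add(add(S(add(SZ, mul(SSZ, SSSZ))), add(Z, Z)), add(add(Z, Z), Z)))
  step 6: S(add(S(add(add(SZ, mul(SSZ, SSSZ)), add(Z, Z))), add(add(Z, Z), Z)))
  step 7: S(S(add(add(add(SZ, mul(SSZ, SSSZ)), add(Z, Z)), add(add(Z, Z), Z))))
  step 8: S(S(add(add(S(add(Z, mul(SSZ, SSSZ))), add(Z, Z)), add(add(Z, Z), Z))))
  step 9: S(S(add(S(add(add(Z, mul(SSZ, SSSZ)), add(Z, Z))), add(add(Z, Z), Z))))
  step 10: S(S(S(add(add(add(Z, mul(SSZ, SSSZ)), add(Z, Z)), add(add(Z, Z), Z)))))
  step 11: S(S(S(add(add(mul(SSZ, SSSZ), add(Z, Z)), add(add(Z, Z), Z)))))
  step 12: S(S(S(add(add(add(SSSZ, mul(SZ, SSSZ)), add(Z, Z)), add(add(Z, Z), Z)))))
  step 13: S(S(S(add(add(S(add(SSZ, mul(SZ, SSSZ))), add(Z, Z)), add(add(Z, Z), Z)))))
  step 14: S(S(S(add(S(add(add(SSZ, mul(SZ, SSSZ)), add(Z, Z))), add(add(Z, Z), Z)))))
  step 15: S(S(S(S(add(add(add(SSZ, mul(SZ, SSSZ)), add(Z, Z)), add(add(Z, Z), Z))))))
  step 16: S(S(S(S(add(add(S(add(SZ, mul(SZ, SSSZ))), add(Z, Z)), add(add(Z, Z), Z))))))
  step 17: S(S(S(S(add(S(add(add(SZ, mul(SZ, SSSZ)), add(Z, Z))), add(add(Z, Z), Z))))))
  step 18: S(S(S(S(S(add(add(add(SZ, mul(SZ, SSSZ)), add(Z, Z)), add(add(Z, Z), Z)))))))
  step 19: S(S(S(S(S(add(add(S(add(Z, mul(SZ, SSSZ))), add(Z, Z)), add(add(Z, Z), Z)))))))
  step 20: S(S(S(S(S(add(S(add(add(Z, mul(SZ, SSSZ)), add(Z, Z))), add(add(Z, Z), Z)))))))
  step 21: S(S(S(S(S(S(add(add(add(Z, mul(SZ, SSSZ)), add(Z, Z)), add(add(Z, Z), Z))))))))
  step 22: S(S(S(S(S(S(add(add(mul(SZ, SSSZ), add(Z, Z)), add(add(Z, Z), Z))))))))
  step 23: S(S(S(S(S(S(add(add(add(SSSZ, mul(Z, SSSZ)), add(Z, Z)), add(add(Z, Z), Z))))))))
  step 24: S(S(S(S(S(S(add(add(S(add(SSZ, mul(Z, SSSZ))), add(Z, Z)), add(add(Z, Z), Z))))))))
  step 25: S(S(S(S(S(S(add(S(add(add(SSZ, mul(Z, SSSZ)), add(Z, Z))), add(add(Z, Z), Z))))))))
  step 26: S(S(S(S(S(S(S(add(add(add(SSZ, mul(Z, SSSZ)), add(Z, Z)), add(add(Z, Z), Z)))))))))
  step 27: S(S(S(S(S(S(S(add(add(S(add(SZ, mul(Z, SSSZ))), add(Z, Z)), add(add(Z, Z), Z)))))))))
  step 28: S(S(S(S(S(S(S(add(S(add(add(SZ, mul(Z, SSSZ)), add(Z, Z))), add(add(Z, Z), Z)))))))))
  step 29: S(S(S(S(S(S(S(S(add(add(add(SZ, mul(Z, SSSZ)), add(Z, Z)), add(add(Z, Z), Z))))))))))
  step 30: S(S(S(S(S(S(S(S(add(add(S(add(Z, mul(Z, SSSZ))), add(Z, Z)), add(add(Z, Z), Z))))))))))
  step 31: S(S(S(S(S(S(S(S(add(S(add(add(Z, mul(Z, SSSZ)), add(Z, Z))), add(add(Z, Z), Z))))))))))
  step 32: S(S(S(S(S(S(S(S(S(add(add(add(Z, mul(Z, SSSZ)), add(Z, Z)), add(add(Z, Z), Z)))))))))))
  step 33: S(S(S(S(S(S(S(S(S(add(add(mul(Z, SSSZ), add(Z, Z)), add(add(Z, Z), Z)))))))))))
  step 34: S(S(S(S(S(S(S(S(S(add(add(Z, add(Z, Z)), add(add(Z, Z), Z)))))))))))
  step 35: S(S(S(S(S(S(S(S(S(add(add(Z, Z), add(add(Z, Z), Z)))))))))))
  step 36: S(S(S(S(S(S(S(S(S(add(Z, add(add(Z, Z), Z)))))))))))
  step 37: S(S(S(S(S(S(S(S(S(add(add(Z, Z), Z))))))))))
  step 38: S(S(S(S(S(S(S(S(S(add(Z, Z))))))))))
  step 39: S^9(Z)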